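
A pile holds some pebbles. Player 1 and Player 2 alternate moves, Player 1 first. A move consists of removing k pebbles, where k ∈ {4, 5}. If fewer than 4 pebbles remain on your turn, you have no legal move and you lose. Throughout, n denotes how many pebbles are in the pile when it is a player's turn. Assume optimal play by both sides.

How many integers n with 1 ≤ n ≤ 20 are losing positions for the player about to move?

10

Compute win/loss labels from the base case upward. A position with no move is L. Any other position is W if it can reach an L in one move, else L.
n=0: no move → L
n=1: no move → L
n=2: no move → L
n=3: no move → L
n=4: reaches L-position 0 → W
n=5: reaches L-position 1 → W
n=6: reaches L-position 2 → W
n=7: reaches L-position 3 → W
n=8: reaches L-position 3 → W
n=9: only reaches 5(W), 4(W), all W → L
n=10: only reaches 6(W), 5(W), all W → L
n=11: only reaches 7(W), 6(W), all W → L
n=12: only reaches 8(W), 7(W), all W → L
n=13: reaches L-position 9 → W
n=14: reaches L-position 10 → W
n=15: reaches L-position 11 → W
n=16: reaches L-position 12 → W
n=17: reaches L-position 12 → W
n=18: only reaches 14(W), 13(W), all W → L
n=19: only reaches 15(W), 14(W), all W → L
n=20: only reaches 16(W), 15(W), all W → L
L entries with 1 ≤ n ≤ 20 (n=0 is outside the asked range and is not counted): n = 1, 2, 3, 9, 10, 11, 12, 18, 19, 20; that makes 10.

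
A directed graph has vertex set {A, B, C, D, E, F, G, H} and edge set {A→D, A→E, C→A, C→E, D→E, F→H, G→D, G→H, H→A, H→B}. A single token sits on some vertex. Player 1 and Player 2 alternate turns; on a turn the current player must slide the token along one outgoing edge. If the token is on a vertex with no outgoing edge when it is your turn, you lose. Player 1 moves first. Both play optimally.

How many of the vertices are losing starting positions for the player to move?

4

Use the standard recursion: the mover loses at a terminal position; elsewhere, the mover wins exactly when some move hands the opponent an L position.
Every edge goes from a vertex to one that appears earlier in the order E, B, D, A, C, H, G, F, so processing vertices in that order labels each vertex after all of its successors.
E: no outgoing edge → L
B: no outgoing edge → L
D: can move to E, which is L ⇒ W
A: can move to E, which is L ⇒ W
C: can move to E, which is L ⇒ W
H: can move to B, which is L ⇒ W
G: moves to H(W), D(W); every one is W ⇒ L
F: the only move is to H(W), a W ⇒ L
The L vertices are B, E, F, G; that is 4 in all.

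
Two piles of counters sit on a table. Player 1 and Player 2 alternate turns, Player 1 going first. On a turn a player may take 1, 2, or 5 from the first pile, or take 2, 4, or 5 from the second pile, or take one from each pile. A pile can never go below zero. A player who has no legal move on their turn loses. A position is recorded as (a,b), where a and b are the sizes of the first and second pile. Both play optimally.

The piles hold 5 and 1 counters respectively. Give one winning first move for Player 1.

Label each position W (a win for the player to move) or L (a loss). A position with no legal move is L; any other position is W exactly when some move reaches an L, and L when every move reaches a W.
No move ever increases a pile, so every position that can arise here has a ≤ 5 and b ≤ 1; it is enough to label the cells with 0 ≤ a ≤ 5 and 0 ≤ b ≤ 1.
Every move lowers a or b (never raises either), so fill the grid row by row in increasing a, and left to right within a row: each cell's successors are then already labelled.
      b=0  b=1
a=0:    L    L
a=1:    W    W
a=2:    W    W
a=3:    L    L
a=4:    W    W
a=5:    W    W
Cells with no legal move (terminal, hence L): (0,0), (0,1).
The remaining L cells, each justified by listing all of its moves:
(3,0): →(2,0)(W), (1,0)(W) — all W, so L
(3,1): →(2,1)(W), (1,1)(W), (2,0)(W) — all W, so L
Every other cell has at least one move into one of the L cells above, so it is W.
From (5,1), the L positions reachable in one move are: (3,1), (0,1). Any move reaching one of these is winning.

Move to (3,1).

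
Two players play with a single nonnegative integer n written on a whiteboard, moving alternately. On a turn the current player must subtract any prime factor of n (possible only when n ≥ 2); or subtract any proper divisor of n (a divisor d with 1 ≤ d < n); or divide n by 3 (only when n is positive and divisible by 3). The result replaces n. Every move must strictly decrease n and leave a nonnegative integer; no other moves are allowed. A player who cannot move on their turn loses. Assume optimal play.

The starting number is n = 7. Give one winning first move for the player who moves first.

Work bottom-up. With no move the player to move loses. Otherwise the position is W if at least one move leads to an L position for the opponent, and L if every move leads to a W.
n=0: no move → L
n=1: no move → L
n=2: reaches L-position 0 → W
n=3: reaches L-position 0 → W
n=4: only reaches 2(W), 3(W), all W → L
n=5: reaches L-position 0 → W
n=6: reaches L-position 4 → W
n=7: reaches L-position 0 → W
From 7, the L positions reachable in one move are: 0.

Move to 0.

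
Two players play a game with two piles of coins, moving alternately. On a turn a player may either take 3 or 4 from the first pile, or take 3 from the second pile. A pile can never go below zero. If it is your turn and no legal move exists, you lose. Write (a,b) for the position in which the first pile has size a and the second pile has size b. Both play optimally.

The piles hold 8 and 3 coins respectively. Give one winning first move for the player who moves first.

Work bottom-up. With no move the player to move loses. Otherwise the position is W if at least one move leads to an L position for the opponent, and L if every move leads to a W.
No move ever increases a pile, so every position that can arise here has a ≤ 8 and b ≤ 3; it is enough to label the cells with 0 ≤ a ≤ 8 and 0 ≤ b ≤ 3.
Every move lowers a or b (never raises either), so fill the grid row by row in increasing a, and left to right within a row: each cell's successors are then already labelled.
      b=0  b=1  b=2  b=3
a=0:    L    L    L    W
a=1:    L    L    L    W
a=2:    L    L    L    W
a=3:    W    W    W    L
a=4:    W    W    W    L
a=5:    W    W    W    L
a=6:    W    W    W    W
a=7:    L    L    L    W
a=8:    L    L    L    W
Cells with no legal move (terminal, hence L): (0,0), (0,1), (0,2), (1,0), (1,1), (1,2), (2,0), (2,1), (2,2).
The remaining L cells, each justified by listing all of its moves:
(3,3): →(0,3)(W), (3,0)(W) — all W, so L
(4,3): →(1,3)(W), (0,3)(W), (4,0)(W) — all W, so L
(5,3): →(2,3)(W), (1,3)(W), (5,0)(W) — all W, so L
(7,0): →(4,0)(W), (3,0)(W) — all W, so L
(7,1): →(4,1)(W), (3,1)(W) — all W, so L
(7,2): →(4,2)(W), (3,2)(W) — all W, so L
(8,0): →(5,0)(W), (4,0)(W) — all W, so L
(8,1): →(5,1)(W), (4,1)(W) — all W, so L
(8,2): →(5,2)(W), (4,2)(W) — all W, so L
Every other cell has at least one move into one of the L cells above, so it is W.
From (8,3), the L positions reachable in one move are: (5,3), (4,3), (8,0). Any move reaching one of these is winning.

Move to (5,3).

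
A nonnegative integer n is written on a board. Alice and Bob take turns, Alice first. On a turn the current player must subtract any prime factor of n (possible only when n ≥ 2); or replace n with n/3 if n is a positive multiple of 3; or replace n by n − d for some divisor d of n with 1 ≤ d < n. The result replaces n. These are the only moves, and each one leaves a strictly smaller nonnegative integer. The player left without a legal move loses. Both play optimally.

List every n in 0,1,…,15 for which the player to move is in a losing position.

Use the standard recursion: the mover loses at a terminal position; elsewhere, the mover wins exactly when some move hands the opponent an L position.
n=0: no move → L
n=1: no move → L
n=2: W (go to 0, an L position)
n=3: W (go to 0, an L position)
n=4: L (options 2(W), 3(W) are all W)
n=5: W (go to 0, an L position)
n=6: W (go to 4, an L position)
n=7: W (go to 0, an L position)
n=8: W (go to 4, an L position)
n=9: L (options 3(W), 6(W), 8(W) are all W)
n=10: W (go to 9, an L position)
n=11: W (go to 0, an L position)
n=12: W (go to 4, an L position)
n=13: W (go to 0, an L position)
n=14: L (options 7(W), 12(W), 13(W) are all W)
n=15: W (go to 14, an L position)
The losing starting values of n are exactly the entries labelled L in this table (5 of them).

0, 1, 4, 9, 14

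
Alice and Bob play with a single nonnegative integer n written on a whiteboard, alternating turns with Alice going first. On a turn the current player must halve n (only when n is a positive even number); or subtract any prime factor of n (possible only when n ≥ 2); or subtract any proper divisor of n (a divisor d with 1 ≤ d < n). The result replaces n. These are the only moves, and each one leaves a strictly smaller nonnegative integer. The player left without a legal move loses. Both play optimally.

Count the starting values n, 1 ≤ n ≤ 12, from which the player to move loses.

Work bottom-up. With no move the player to move loses. Otherwise the position is W if at least one move leads to an L position for the opponent, and L if every move leads to a W.
n=0: no move → L
n=1: no move → L
n=2: reaches L-position 0 → W
n=3: reaches L-position 0 → W
n=4: only reaches 2(W), 3(W), all W → L
n=5: reaches L-position 0 → W
n=6: reaches L-position 4 → W
n=7: reaches L-position 0 → W
n=8: reaches L-position 4 → W
n=9: only reaches 6(W), 8(W), all W → L
n=10: reaches L-position 9 → W
n=11: reaches L-position 0 → W
n=12: reaches L-position 9 → W
L entries with 1 ≤ n ≤ 12 (n=0 is outside the asked range and is not counted): n = 1, 4, 9; that makes 3.

3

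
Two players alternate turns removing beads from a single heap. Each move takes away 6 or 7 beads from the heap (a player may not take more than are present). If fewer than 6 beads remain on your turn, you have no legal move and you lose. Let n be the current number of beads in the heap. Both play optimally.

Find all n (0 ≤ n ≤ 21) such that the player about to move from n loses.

Label each position W (a win for the player to move) or L (a loss). A position with no legal move is L; any other position is W exactly when some move reaches an L, and L when every move reaches a W.
n=0: no move → L
n=1: no move → L
n=2: no move → L
n=3: no move → L
n=4: no move → L
n=5: no move → L
n=6: can move to 0, which is L ⇒ W
n=7: can move to 1, which is L ⇒ W
n=8: can move to 2, which is L ⇒ W
n=9: can move to 3, which is L ⇒ W
n=10: can move to 4, which is L ⇒ W
n=11: can move to 5, which is L ⇒ W
n=12: can move to 5, which is L ⇒ W
n=13: moves to 7(W), 6(W); every one is W ⇒ L
n=14: moves to 8(W), 7(W); every one is W ⇒ L
n=15: moves to 9(W), 8(W); every one is W ⇒ L
n=16: moves to 10(W), 9(W); every one is W ⇒ L
n=17: moves to 11(W), 10(W); every one is W ⇒ L
n=18: moves to 12(W), 11(W); every one is W ⇒ L
n=19: can move to 13, which is L ⇒ W
n=20: can move to 14, which is L ⇒ W
n=21: can move to 15, which is L ⇒ W
Reading off the rows marked L gives the requested list; there are 12 such values of n.

0, 1, 2, 3, 4, 5, 13, 14, 15, 16, 17, 18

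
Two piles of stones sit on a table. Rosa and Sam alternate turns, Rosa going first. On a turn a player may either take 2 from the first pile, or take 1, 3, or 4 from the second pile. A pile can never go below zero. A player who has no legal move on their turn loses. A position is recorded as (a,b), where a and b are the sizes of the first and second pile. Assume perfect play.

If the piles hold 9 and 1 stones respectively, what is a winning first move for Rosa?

Compute win/loss labels from the base case upward. A position with no move is L. Any other position is W if it can reach an L in one move, else L.
No move ever increases a pile, so every position that can arise here has a ≤ 9 and b ≤ 1; it is enough to label the cells with 0 ≤ a ≤ 9 and 0 ≤ b ≤ 1.
Every move lowers a or b (never raises either), so fill the grid row by row in increasing a, and left to right within a row: each cell's successors are then already labelled.
      b=0  b=1
a=0:    L    W
a=1:    L    W
a=2:    W    L
a=3:    W    L
a=4:    L    W
a=5:    L    W
a=6:    W    L
a=7:    W    L
a=8:    L    W
a=9:    L    W
Cells with no legal move (terminal, hence L): (0,0), (1,0).
The remaining L cells, each justified by listing all of its moves:
(2,1): moves to (0,1)(W), (2,0)(W); every one is W ⇒ L
(3,1): moves to (1,1)(W), (3,0)(W); every one is W ⇒ L
(4,0): the only move is to (2,0)(W), a W ⇒ L
(5,0): the only move is to (3,0)(W), a W ⇒ L
(6,1): moves to (4,1)(W), (6,0)(W); every one is W ⇒ L
(7,1): moves to (5,1)(W), (7,0)(W); every one is W ⇒ L
(8,0): the only move is to (6,0)(W), a W ⇒ L
(9,0): the only move is to (7,0)(W), a W ⇒ L
Every other cell has at least one move into one of the L cells above, so it is W.
From (9,1), the L positions reachable in one move are: (7,1), (9,0). Any move reaching one of these is winning.

Move to (7,1).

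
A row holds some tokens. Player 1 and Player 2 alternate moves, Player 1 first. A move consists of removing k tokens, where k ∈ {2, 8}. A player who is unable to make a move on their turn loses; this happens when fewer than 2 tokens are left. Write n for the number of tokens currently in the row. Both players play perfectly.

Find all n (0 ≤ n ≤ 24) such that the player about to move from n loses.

0, 1, 4, 5, 10, 11, 14, 15, 20, 21, 24

Label each position W (a win for the player to move) or L (a loss). A position with no legal move is L; any other position is W exactly when some move reaches an L, and L when every move reaches a W.
n=0: no move → L
n=1: no move → L
n=2: can move to 0, which is L ⇒ W
n=3: can move to 1, which is L ⇒ W
n=4: the only move is to 2(W), a W ⇒ L
n=5: the only move is to 3(W), a W ⇒ L
n=6: can move to 4, which is L ⇒ W
n=7: can move to 5, which is L ⇒ W
n=8: can move to 0, which is L ⇒ W
n=9: can move to 1, which is L ⇒ W
n=10: moves to 8(W), 2(W); every one is W ⇒ L
n=11: moves to 9(W), 3(W); every one is W ⇒ L
n=12: can move to 10, which is L ⇒ W
n=13: can move to 11, which is L ⇒ W
n=14: moves to 12(W), 6(W); every one is W ⇒ L
n=15: moves to 13(W), 7(W); every one is W ⇒ L
n=16: can move to 14, which is L ⇒ W
n=17: can move to 15, which is L ⇒ W
n=18: can move to 10, which is L ⇒ W
n=19: can move to 11, which is L ⇒ W
n=20: moves to 18(W), 12(W); every one is W ⇒ L
n=21: moves to 19(W), 13(W); every one is W ⇒ L
n=22: can move to 20, which is L ⇒ W
n=23: can move to 21, which is L ⇒ W
n=24: moves to 22(W), 16(W); every one is W ⇒ L
Reading off the rows marked L gives the requested list; there are 11 such values of n.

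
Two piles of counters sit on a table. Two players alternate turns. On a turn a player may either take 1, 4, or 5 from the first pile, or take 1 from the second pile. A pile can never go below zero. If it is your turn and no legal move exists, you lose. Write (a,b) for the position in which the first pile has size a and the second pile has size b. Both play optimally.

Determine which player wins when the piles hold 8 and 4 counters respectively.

Work bottom-up. With no move the player to move loses. Otherwise the position is W if at least one move leads to an L position for the opponent, and L if every move leads to a W.
No move ever increases a pile, so every position that can arise here has a ≤ 8 and b ≤ 4; it is enough to label the cells with 0 ≤ a ≤ 8 and 0 ≤ b ≤ 4.
Every move lowers a or b (never raises either), so fill the grid row by row in increasing a, and left to right within a row: each cell's successors are then already labelled.
      b=0  b=1  b=2  b=3  b=4
a=0:    L    W    L    W    L
a=1:    W    L    W    L    W
a=2:    L    W    L    W    L
a=3:    W    L    W    L    W
a=4:    W    W    W    W    W
a=5:    W    W    W    W    W
a=6:    W    W    W    W    W
a=7:    W    W    W    W    W
a=8:    L    W    L    W    L
Cells with no legal move (terminal, hence L): (0,0).
The remaining L cells, each justified by listing all of its moves:
(0,2): L (sole option (0,1)(W) is W)
(0,4): L (sole option (0,3)(W) is W)
(1,1): L (options (0,1)(W), (1,0)(W) are all W)
(1,3): L (options (0,3)(W), (1,2)(W) are all W)
(2,0): L (sole option (1,0)(W) is W)
(2,2): L (options (1,2)(W), (2,1)(W) are all W)
(2,4): L (options (1,4)(W), (2,3)(W) are all W)
(3,1): L (options (2,1)(W), (3,0)(W) are all W)
(3,3): L (options (2,3)(W), (3,2)(W) are all W)
(8,0): L (options (7,0)(W), (4,0)(W), (3,0)(W) are all W)
(8,2): L (options (7,2)(W), (4,2)(W), (3,2)(W), (8,1)(W) are all W)
(8,4): L (options (7,4)(W), (4,4)(W), (3,4)(W), (8,3)(W) are all W)
Every other cell has at least one move into one of the L cells above, so it is W.
Every move from (8,4) reaches a W position, so the mover loses.

The second player wins.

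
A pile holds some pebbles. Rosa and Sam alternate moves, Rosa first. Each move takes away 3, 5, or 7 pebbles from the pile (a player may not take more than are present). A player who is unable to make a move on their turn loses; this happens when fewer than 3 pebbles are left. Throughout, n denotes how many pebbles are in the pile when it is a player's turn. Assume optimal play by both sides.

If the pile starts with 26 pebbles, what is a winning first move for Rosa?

Use the standard recursion: the mover loses at a terminal position; elsewhere, the mover wins exactly when some move hands the opponent an L position.
n=0: no move → L
n=1: no move → L
n=2: no move → L
n=3: W (go to 0, an L position)
n=4: W (go to 1, an L position)
n=5: W (go to 2, an L position)
n=6: W (go to 1, an L position)
n=7: W (go to 2, an L position)
n=8: W (go to 1, an L position)
n=9: W (go to 2, an L position)
n=10: L (options 7(W), 5(W), 3(W) are all W)
n=11: L (options 8(W), 6(W), 4(W) are all W)
n=12: L (options 9(W), 7(W), 5(W) are all W)
n=13: W (go to 10, an L position)
n=14: W (go to 11, an L position)
n=15: W (go to 12, an L position)
n=16: W (go to 11, an L position)
n=17: W (go to 12, an L position)
n=18: W (go to 11, an L position)
n=19: W (go to 12, an L position)
n=20: L (options 17(W), 15(W), 13(W) are all W)
n=21: L (options 18(W), 16(W), 14(W) are all W)
n=22: L (options 19(W), 17(W), 15(W) are all W)
n=23: W (go to 20, an L position)
n=24: W (go to 21, an L position)
n=25: W (go to 22, an L position)
n=26: W (go to 21, an L position)
From 26, the L positions reachable in one move are: 21.

Remove 5, leaving 21.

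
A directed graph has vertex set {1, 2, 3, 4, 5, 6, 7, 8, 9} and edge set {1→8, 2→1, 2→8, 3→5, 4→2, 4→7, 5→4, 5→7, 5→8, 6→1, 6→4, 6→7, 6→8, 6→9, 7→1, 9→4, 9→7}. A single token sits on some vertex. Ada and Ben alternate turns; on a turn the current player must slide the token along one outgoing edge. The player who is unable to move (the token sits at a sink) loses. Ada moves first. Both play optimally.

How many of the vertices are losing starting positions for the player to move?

Compute win/loss labels from the base case upward. A position with no move is L. Any other position is W if it can reach an L in one move, else L.
Every edge goes from a vertex to one that appears earlier in the order 8, 1, 2, 7, 4, 5, 9, 3, 6, so processing vertices in that order labels each vertex after all of its successors.
8: no outgoing edge → L
1: →8(L), so W
2: →8(L), so W
7: →1(W) only, which is W, so L
4: →7(L), so W
5: →7(L), so W
9: →7(L), so W
3: →5(W) only, which is W, so L
6: →7(L), so W
The L vertices are 3, 7, 8; that is 3 in all.

3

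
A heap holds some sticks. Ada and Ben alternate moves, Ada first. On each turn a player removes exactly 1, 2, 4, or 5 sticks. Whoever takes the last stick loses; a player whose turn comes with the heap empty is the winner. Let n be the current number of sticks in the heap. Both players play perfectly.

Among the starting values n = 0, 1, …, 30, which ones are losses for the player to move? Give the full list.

Build the W/L table. Terminal = W. A non-terminal position is W if it has a move to some L; otherwise it is L.
n=0: no move; the opponent has just taken the last stick and therefore loses → W
n=1: only reaches 0(W), which is W → L
n=2: reaches L-position 1 → W
n=3: reaches L-position 1 → W
n=4: only reaches 3(W), 2(W), 0(W), all W → L
n=5: reaches L-position 4 → W
n=6: reaches L-position 4 → W
n=7: only reaches 6(W), 5(W), 3(W), 2(W), all W → L
n=8: reaches L-position 7 → W
n=9: reaches L-position 7 → W
n=10: only reaches 9(W), 8(W), 6(W), 5(W), all W → L
n=11: reaches L-position 10 → W
n=12: reaches L-position 10 → W
n=13: only reaches 12(W), 11(W), 9(W), 8(W), all W → L
n=14: reaches L-position 13 → W
n=15: reaches L-position 13 → W
n=16: only reaches 15(W), 14(W), 12(W), 11(W), all W → L
n=17: reaches L-position 16 → W
n=18: reaches L-position 16 → W
n=19: only reaches 18(W), 17(W), 15(W), 14(W), all W → L
n=20: reaches L-position 19 → W
n=21: reaches L-position 19 → W
n=22: only reaches 21(W), 20(W), 18(W), 17(W), all W → L
n=23: reaches L-position 22 → W
n=24: reaches L-position 22 → W
n=25: only reaches 24(W), 23(W), 21(W), 20(W), all W → L
n=26: reaches L-position 25 → W
n=27: reaches L-position 25 → W
n=28: only reaches 27(W), 26(W), 24(W), 23(W), all W → L
n=29: reaches L-position 28 → W
n=30: reaches L-position 28 → W
Reading off the rows marked L gives the requested list; there are 10 such values of n.

1, 4, 7, 10, 13, 16, 19, 22, 25, 28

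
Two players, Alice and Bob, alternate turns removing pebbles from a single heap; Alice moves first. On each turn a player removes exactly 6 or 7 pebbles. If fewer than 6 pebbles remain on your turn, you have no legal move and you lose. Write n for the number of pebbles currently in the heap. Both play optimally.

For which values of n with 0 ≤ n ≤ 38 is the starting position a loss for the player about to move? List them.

0, 1, 2, 3, 4, 5, 13, 14, 15, 16, 17, 18, 26, 27, 28, 29, 30, 31

Use the standard recursion: the mover loses at a terminal position; elsewhere, the mover wins exactly when some move hands the opponent an L position.
n=0: no move → L
n=1: no move → L
n=2: no move → L
n=3: no move → L
n=4: no move → L
n=5: no move → L
n=6: can move to 0, which is L ⇒ W
n=7: can move to 1, which is L ⇒ W
n=8: can move to 2, which is L ⇒ W
n=9: can move to 3, which is L ⇒ W
n=10: can move to 4, which is L ⇒ W
n=11: can move to 5, which is L ⇒ W
n=12: can move to 5, which is L ⇒ W
n=13: moves to 7(W), 6(W); every one is W ⇒ L
n=14: moves to 8(W), 7(W); every one is W ⇒ L
n=15: moves to 9(W), 8(W); every one is W ⇒ L
n=16: moves to 10(W), 9(W); every one is W ⇒ L
n=17: moves to 11(W), 10(W); every one is W ⇒ L
n=18: moves to 12(W), 11(W); every one is W ⇒ L
n=19: can move to 13, which is L ⇒ W
n=20: can move to 14, which is L ⇒ W
n=21: can move to 15, which is L ⇒ W
n=22: can move to 16, which is L ⇒ W
n=23: can move to 17, which is L ⇒ W
n=24: can move to 18, which is L ⇒ W
n=25: can move to 18, which is L ⇒ W
n=26: moves to 20(W), 19(W); every one is W ⇒ L
n=27: moves to 21(W), 20(W); every one is W ⇒ L
n=28: moves to 22(W), 21(W); every one is W ⇒ L
n=29: moves to 23(W), 22(W); every one is W ⇒ L
n=30: moves to 24(W), 23(W); every one is W ⇒ L
n=31: moves to 25(W), 24(W); every one is W ⇒ L
n=32: can move to 26, which is L ⇒ W
n=33: can move to 27, which is L ⇒ W
n=34: can move to 28, which is L ⇒ W
n=35: can move to 29, which is L ⇒ W
n=36: can move to 30, which is L ⇒ W
n=37: can move to 31, which is L ⇒ W
n=38: can move to 31, which is L ⇒ W
Reading off the rows marked L gives the requested list; there are 18 such values of n.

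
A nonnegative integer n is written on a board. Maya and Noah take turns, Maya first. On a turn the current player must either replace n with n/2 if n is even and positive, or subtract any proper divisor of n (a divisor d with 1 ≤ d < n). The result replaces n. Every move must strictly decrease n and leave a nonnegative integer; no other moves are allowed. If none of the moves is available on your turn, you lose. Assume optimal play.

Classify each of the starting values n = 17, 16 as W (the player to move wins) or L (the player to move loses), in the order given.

Label each position W (a win for the player to move) or L (a loss). A position with no legal move is L; any other position is W exactly when some move reaches an L, and L when every move reaches a W.
n=0: no move → L
n=1: no move → L
n=2: can move to 1, which is L ⇒ W
n=3: the only move is to 2(W), a W ⇒ L
n=4: can move to 3, which is L ⇒ W
n=5: the only move is to 4(W), a W ⇒ L
n=6: can move to 3, which is L ⇒ W
n=7: the only move is to 6(W), a W ⇒ L
n=8: can move to 7, which is L ⇒ W
n=9: moves to 6(W), 8(W); every one is W ⇒ L
n=10: can move to 5, which is L ⇒ W
n=11: the only move is to 10(W), a W ⇒ L
n=12: can move to 9, which is L ⇒ W
n=13: the only move is to 12(W), a W ⇒ L
n=14: can move to 7, which is L ⇒ W
n=15: moves to 10(W), 12(W), 14(W); every one is W ⇒ L
n=16: can move to 15, which is L ⇒ W
n=17: the only move is to 16(W), a W ⇒ L

17: L, 16: W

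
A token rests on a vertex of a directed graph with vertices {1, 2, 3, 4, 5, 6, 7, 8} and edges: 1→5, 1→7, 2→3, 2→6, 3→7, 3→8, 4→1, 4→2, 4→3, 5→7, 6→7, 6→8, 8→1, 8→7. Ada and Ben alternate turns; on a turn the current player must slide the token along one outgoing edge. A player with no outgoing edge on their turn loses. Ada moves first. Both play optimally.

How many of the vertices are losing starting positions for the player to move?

2

Work bottom-up. With no move the player to move loses. Otherwise the position is W if at least one move leads to an L position for the opponent, and L if every move leads to a W.
Every edge goes from a vertex to one that appears earlier in the order 7, 5, 1, 8, 3, 6, 2, 4, so processing vertices in that order labels each vertex after all of its successors.
7: no outgoing edge → L
5: reaches L-position 7 → W
1: reaches L-position 7 → W
8: reaches L-position 7 → W
3: reaches L-position 7 → W
6: reaches L-position 7 → W
2: only reaches 6(W), 3(W), all W → L
4: reaches L-position 2 → W
The L vertices are 2, 7; that is 2 in all.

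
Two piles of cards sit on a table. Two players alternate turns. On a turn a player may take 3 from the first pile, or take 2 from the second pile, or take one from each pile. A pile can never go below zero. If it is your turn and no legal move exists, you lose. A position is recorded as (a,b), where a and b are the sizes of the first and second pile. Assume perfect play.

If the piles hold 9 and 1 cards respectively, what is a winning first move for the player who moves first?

Move to (6,1).

Positions with no move are L. A position that does have a move is losing for the player to move precisely when every available move leads to a winning position for the opponent. Fill in the labels:
No move ever increases a pile, so every position that can arise here has a ≤ 9 and b ≤ 1; it is enough to label the cells with 0 ≤ a ≤ 9 and 0 ≤ b ≤ 1.
Every move lowers a or b (never raises either), so fill the grid row by row in increasing a, and left to right within a row: each cell's successors are then already labelled.
      b=0  b=1
a=0:    L    L
a=1:    L    W
a=2:    L    W
a=3:    W    W
a=4:    W    L
a=5:    W    L
a=6:    L    L
a=7:    L    W
a=8:    L    W
a=9:    W    W
Cells with no legal move (terminal, hence L): (0,0), (0,1), (1,0), (2,0).
The remaining L cells, each justified by listing all of its moves:
(4,1): moves to (1,1)(W), (3,0)(W); every one is W ⇒ L
(5,1): moves to (2,1)(W), (4,0)(W); every one is W ⇒ L
(6,0): the only move is to (3,0)(W), a W ⇒ L
(6,1): moves to (3,1)(W), (5,0)(W); every one is W ⇒ L
(7,0): the only move is to (4,0)(W), a W ⇒ L
(8,0): the only move is to (5,0)(W), a W ⇒ L
Every other cell has at least one move into one of the L cells above, so it is W.
From (9,1), the L positions reachable in one move are: (6,1), (8,0). Any move reaching one of these is winning.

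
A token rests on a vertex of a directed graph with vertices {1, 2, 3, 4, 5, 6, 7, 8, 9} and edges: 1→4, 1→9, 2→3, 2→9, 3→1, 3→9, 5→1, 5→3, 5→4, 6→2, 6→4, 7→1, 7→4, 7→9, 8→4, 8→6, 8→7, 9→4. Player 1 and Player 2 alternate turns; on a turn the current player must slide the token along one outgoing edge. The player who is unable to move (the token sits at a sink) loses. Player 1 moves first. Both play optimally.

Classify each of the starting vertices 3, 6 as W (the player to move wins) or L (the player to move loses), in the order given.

Build the W/L table. Terminal = L. A non-terminal position is W if it has a move to some L; otherwise it is L.
Every edge goes from a vertex to one that appears earlier in the order 4, 9, 1, 3, 2, 6, 7, 5, 8, so processing vertices in that order labels each vertex after all of its successors.
4: no outgoing edge → L
9: can move to 4, which is L ⇒ W
1: can move to 4, which is L ⇒ W
3: moves to 1(W), 9(W); every one is W ⇒ L
2: can move to 3, which is L ⇒ W
6: can move to 4, which is L ⇒ W
7: can move to 4, which is L ⇒ W
5: can move to 3, which is L ⇒ W
8: can move to 4, which is L ⇒ W

3: L, 6: W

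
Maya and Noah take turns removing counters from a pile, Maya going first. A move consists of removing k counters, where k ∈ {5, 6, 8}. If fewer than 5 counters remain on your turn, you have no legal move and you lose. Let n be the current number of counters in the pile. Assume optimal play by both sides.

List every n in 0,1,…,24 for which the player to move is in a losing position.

Label each position W (a win for the player to move) or L (a loss). A position with no legal move is L; any other position is W exactly when some move reaches an L, and L when every move reaches a W.
n=0: no move → L
n=1: no move → L
n=2: no move → L
n=3: no move → L
n=4: no move → L
n=5: W (go to 0, an L position)
n=6: W (go to 1, an L position)
n=7: W (go to 2, an L position)
n=8: W (go to 3, an L position)
n=9: W (go to 4, an L position)
n=10: W (go to 4, an L position)
n=11: W (go to 3, an L position)
n=12: W (go to 4, an L position)
n=13: L (options 8(W), 7(W), 5(W) are all W)
n=14: L (options 9(W), 8(W), 6(W) are all W)
n=15: L (options 10(W), 9(W), 7(W) are all W)
n=16: L (options 11(W), 10(W), 8(W) are all W)
n=17: L (options 12(W), 11(W), 9(W) are all W)
n=18: W (go to 13, an L position)
n=19: W (go to 14, an L position)
n=20: W (go to 15, an L position)
n=21: W (go to 16, an L position)
n=22: W (go to 17, an L position)
n=23: W (go to 17, an L position)
n=24: W (go to 16, an L position)
Reading off the rows marked L gives the requested list; there are 10 such values of n.

0, 1, 2, 3, 4, 13, 14, 15, 16, 17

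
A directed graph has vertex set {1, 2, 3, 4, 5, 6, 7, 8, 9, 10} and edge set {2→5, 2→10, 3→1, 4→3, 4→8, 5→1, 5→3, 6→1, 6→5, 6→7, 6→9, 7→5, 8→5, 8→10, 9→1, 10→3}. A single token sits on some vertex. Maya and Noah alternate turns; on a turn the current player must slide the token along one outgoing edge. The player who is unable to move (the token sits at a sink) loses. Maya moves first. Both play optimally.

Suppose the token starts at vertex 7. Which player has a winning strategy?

Noah wins.

Compute win/loss labels from the base case upward. A position with no move is L. Any other position is W if it can reach an L in one move, else L.
Every edge goes from a vertex to one that appears earlier in the order 1, 3, 5, 7, 9, 10, 6, 8, 2, 4, so processing vertices in that order labels each vertex after all of its successors.
1: no outgoing edge → L
3: W (go to 1, an L position)
5: W (go to 1, an L position)
7: L (sole option 5(W) is W)
9: W (go to 1, an L position)
10: L (sole option 3(W) is W)
6: W (go to 7, an L position)
8: W (go to 10, an L position)
2: W (go to 10, an L position)
4: L (options 8(W), 3(W) are all W)
The starting position 7 is L: whatever Maya does, the opponent receives a W position.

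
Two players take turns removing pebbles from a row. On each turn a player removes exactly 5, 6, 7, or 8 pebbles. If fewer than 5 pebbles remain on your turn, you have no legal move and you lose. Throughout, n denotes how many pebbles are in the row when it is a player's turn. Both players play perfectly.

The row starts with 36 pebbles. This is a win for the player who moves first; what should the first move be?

Remove 6, leaving 30.

Work bottom-up. With no move the player to move loses. Otherwise the position is W if at least one move leads to an L position for the opponent, and L if every move leads to a W.
n=0: no move → L
n=1: no move → L
n=2: no move → L
n=3: no move → L
n=4: no move → L
n=5: →0(L), so W
n=6: →1(L), so W
n=7: →2(L), so W
n=8: →3(L), so W
n=9: →4(L), so W
n=10: →4(L), so W
n=11: →4(L), so W
n=12: →4(L), so W
n=13: →8(W), 7(W), 6(W), 5(W) — all W, so L
n=14: →9(W), 8(W), 7(W), 6(W) — all W, so L
n=15: →10(W), 9(W), 8(W), 7(W) — all W, so L
n=16: →11(W), 10(W), 9(W), 8(W) — all W, so L
n=17: →12(W), 11(W), 10(W), 9(W) — all W, so L
n=18: →13(L), so W
n=19: →14(L), so W
n=20: →15(L), so W
n=21: →16(L), so W
n=22: →17(L), so W
n=23: →17(L), so W
n=24: →17(L), so W
n=25: →17(L), so W
n=26: →21(W), 20(W), 19(W), 18(W) — all W, so L
n=27: →22(W), 21(W), 20(W), 19(W) — all W, so L
n=28: →23(W), 22(W), 21(W), 20(W) — all W, so L
n=29: →24(W), 23(W), 22(W), 21(W) — all W, so L
n=30: →25(W), 24(W), 23(W), 22(W) — all W, so L
n=31: →26(L), so W
n=32: →27(L), so W
n=33: →28(L), so W
n=34: →29(L), so W
n=35: →30(L), so W
n=36: →30(L), so W
From 36, the L positions reachable in one move are: 30, 29, 28. Any move reaching one of these is winning.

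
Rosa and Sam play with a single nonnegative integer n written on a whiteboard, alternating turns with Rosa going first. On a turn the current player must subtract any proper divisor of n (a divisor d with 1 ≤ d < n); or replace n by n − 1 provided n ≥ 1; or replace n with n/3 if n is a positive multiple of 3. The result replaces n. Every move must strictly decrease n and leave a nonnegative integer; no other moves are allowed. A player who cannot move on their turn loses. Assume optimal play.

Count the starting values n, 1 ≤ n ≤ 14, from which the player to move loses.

6

Compute win/loss labels from the base case upward. A position with no move is L. Any other position is W if it can reach an L in one move, else L.
n=0: no move → L
n=1: →0(L), so W
n=2: →1(W) only, which is W, so L
n=3: →2(L), so W
n=4: →2(L), so W
n=5: →4(W) only, which is W, so L
n=6: →2(L), so W
n=7: →6(W) only, which is W, so L
n=8: →7(L), so W
n=9: →3(W), 6(W), 8(W) — all W, so L
n=10: →5(L), so W
n=11: →10(W) only, which is W, so L
n=12: →9(L), so W
n=13: →12(W) only, which is W, so L
n=14: →7(L), so W
L entries with 1 ≤ n ≤ 14 (n=0 is outside the asked range and is not counted): n = 2, 5, 7, 9, 11, 13; that makes 6.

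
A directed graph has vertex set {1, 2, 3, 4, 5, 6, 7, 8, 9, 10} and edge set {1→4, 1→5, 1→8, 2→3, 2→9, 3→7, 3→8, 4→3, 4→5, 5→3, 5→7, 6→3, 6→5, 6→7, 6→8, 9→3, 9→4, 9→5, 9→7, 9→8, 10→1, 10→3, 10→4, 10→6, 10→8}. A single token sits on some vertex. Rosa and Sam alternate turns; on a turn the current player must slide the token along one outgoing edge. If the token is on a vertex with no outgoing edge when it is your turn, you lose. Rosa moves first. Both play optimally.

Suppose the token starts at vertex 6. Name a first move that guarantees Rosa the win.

Build the W/L table. Terminal = L. A non-terminal position is W if it has a move to some L; otherwise it is L.
Every edge goes from a vertex to one that appears earlier in the order 7, 8, 3, 5, 4, 6, 1, 9, 2, 10, so processing vertices in that order labels each vertex after all of its successors.
7: no outgoing edge → L
8: no outgoing edge → L
3: →8(L), so W
5: →7(L), so W
4: →5(W), 3(W) — all W, so L
6: →8(L), so W
1: →4(L), so W
9: →4(L), so W
2: →9(W), 3(W) — all W, so L
10: →4(L), so W
From 6, the L positions reachable in one move are: 8, 7. Any move reaching one of these is winning.

Move to 8.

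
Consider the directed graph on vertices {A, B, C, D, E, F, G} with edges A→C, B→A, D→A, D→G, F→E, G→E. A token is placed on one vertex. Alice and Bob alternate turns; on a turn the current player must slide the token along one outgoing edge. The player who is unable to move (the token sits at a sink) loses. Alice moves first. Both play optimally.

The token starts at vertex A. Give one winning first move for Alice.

Positions with no move are L. A position that does have a move is losing for the player to move precisely when every available move leads to a winning position for the opponent. Fill in the labels:
Every edge goes from a vertex to one that appears earlier in the order E, C, G, A, F, D, B, so processing vertices in that order labels each vertex after all of its successors.
E: no outgoing edge → L
C: no outgoing edge → L
G: →E(L), so W
A: →C(L), so W
F: →E(L), so W
D: →A(W), G(W) — all W, so L
B: →A(W) only, which is W, so L
From A, the L positions reachable in one move are: C.

Move to C.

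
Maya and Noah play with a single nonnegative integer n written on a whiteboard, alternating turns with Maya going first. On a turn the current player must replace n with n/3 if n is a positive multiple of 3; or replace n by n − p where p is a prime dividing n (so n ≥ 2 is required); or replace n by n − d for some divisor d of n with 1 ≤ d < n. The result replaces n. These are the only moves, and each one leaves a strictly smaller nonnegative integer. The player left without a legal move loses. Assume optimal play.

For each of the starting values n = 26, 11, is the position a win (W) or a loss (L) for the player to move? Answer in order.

Classify positions by backward induction: terminal positions (no move available) are L. From any other position, the mover wins iff some move reaches an L.
n=0: no move → L
n=1: no move → L
n=2: can move to 0, which is L ⇒ W
n=3: can move to 0, which is L ⇒ W
n=4: moves to 2(W), 3(W); every one is W ⇒ L
n=5: can move to 0, which is L ⇒ W
n=6: can move to 4, which is L ⇒ W
n=7: can move to 0, which is L ⇒ W
n=8: can move to 4, which is L ⇒ W
n=9: moves to 3(W), 6(W), 8(W); every one is W ⇒ L
n=10: can move to 9, which is L ⇒ W
n=11: can move to 0, which is L ⇒ W
n=12: can move to 4, which is L ⇒ W
n=13: can move to 0, which is L ⇒ W
n=14: moves to 7(W), 12(W), 13(W); every one is W ⇒ L
n=15: can move to 14, which is L ⇒ W
n=16: can move to 14, which is L ⇒ W
n=17: can move to 0, which is L ⇒ W
n=18: can move to 9, which is L ⇒ W
n=19: can move to 0, which is L ⇒ W
n=20: moves to 10(W), 15(W), 16(W), 18(W), 19(W); every one is W ⇒ L
n=21: can move to 14, which is L ⇒ W
n=22: can move to 20, which is L ⇒ W
n=23: can move to 0, which is L ⇒ W
n=24: can move to 20, which is L ⇒ W
n=25: can move to 20, which is L ⇒ W
n=26: moves to 13(W), 24(W), 25(W); every one is W ⇒ L

26: L, 11: W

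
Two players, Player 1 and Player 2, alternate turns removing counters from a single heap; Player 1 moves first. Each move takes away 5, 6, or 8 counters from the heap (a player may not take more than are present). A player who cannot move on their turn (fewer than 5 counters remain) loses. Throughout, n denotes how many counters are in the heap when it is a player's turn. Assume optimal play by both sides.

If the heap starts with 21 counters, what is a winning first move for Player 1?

Work bottom-up. With no move the player to move loses. Otherwise the position is W if at least one move leads to an L position for the opponent, and L if every move leads to a W.
n=0: no move → L
n=1: no move → L
n=2: no move → L
n=3: no move → L
n=4: no move → L
n=5: →0(L), so W
n=6: →1(L), so W
n=7: →2(L), so W
n=8: →3(L), so W
n=9: →4(L), so W
n=10: →4(L), so W
n=11: →3(L), so W
n=12: →4(L), so W
n=13: →8(W), 7(W), 5(W) — all W, so L
n=14: →9(W), 8(W), 6(W) — all W, so L
n=15: →10(W), 9(W), 7(W) — all W, so L
n=16: →11(W), 10(W), 8(W) — all W, so L
n=17: →12(W), 11(W), 9(W) — all W, so L
n=18: →13(L), so W
n=19: →14(L), so W
n=20: →15(L), so W
n=21: →16(L), so W
From 21, the L positions reachable in one move are: 16, 15, 13. Any move reaching one of these is winning.

Remove 5, leaving 16.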